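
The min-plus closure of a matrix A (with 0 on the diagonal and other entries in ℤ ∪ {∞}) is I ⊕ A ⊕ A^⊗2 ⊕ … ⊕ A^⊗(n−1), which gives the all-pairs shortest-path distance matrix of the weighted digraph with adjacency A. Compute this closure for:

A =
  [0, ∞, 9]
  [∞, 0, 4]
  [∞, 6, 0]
Closure =
  [0, 15, 9]
  [∞, 0, 4]
  [∞, 6, 0]

This is the Floyd-Warshall all-pairs shortest-path computation. For each intermediate vertex k = 0, 1, …, 2, update dist[i][j] ← min(dist[i][j], dist[i][k] + dist[k][j]). The final matrix gives, for each (i, j), the minimum total weight of any directed path from i to j (possibly empty when i = j).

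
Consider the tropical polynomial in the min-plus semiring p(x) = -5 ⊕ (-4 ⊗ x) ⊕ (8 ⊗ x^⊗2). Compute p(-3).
p(-3) = -7

A tropical monomial a ⊗ x^⊗i evaluates to a + i · x. Evaluating each term at x = -3:
  Term 0 contributes -5 + 0 · -3 = -5
  Term 1 contributes -4 + 1 · -3 = -7
  Term 2 contributes 8 + 2 · -3 = 2
p(-3) = ⊕ of these = min[-5, -7, 2] = -7.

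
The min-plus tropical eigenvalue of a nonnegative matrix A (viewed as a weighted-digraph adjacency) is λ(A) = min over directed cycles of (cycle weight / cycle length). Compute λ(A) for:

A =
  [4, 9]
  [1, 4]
λ(A) = 4

Enumerate directed cycles and compute their means (weight / length). Sample:
  cycle 0 → 0: weight = 4, length = 1, mean = 4/1 ≈ 4.000
  cycle 1 → 1: weight = 4, length = 1, mean = 4/1 ≈ 4.000
  cycle 0 → 1 → 0: weight = 10, length = 2, mean = 10/2 ≈ 5.000
  cycle 1 → 0 → 1: weight = 10, length = 2, mean = 10/2 ≈ 5.000
Minimum mean = 4.000, attained e.g. along the cycle 0 → 0 with weight 4 and length 1. So λ(A) = 4/1 = 4.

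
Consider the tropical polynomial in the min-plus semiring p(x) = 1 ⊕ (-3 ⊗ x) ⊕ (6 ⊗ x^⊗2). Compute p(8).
p(8) = 1

A tropical monomial a ⊗ x^⊗i evaluates to a + i · x. Evaluating each term at x = 8:
  Term 0 contributes 1 + 0 · 8 = 1
  Term 1 contributes -3 + 1 · 8 = 5
  Term 2 contributes 6 + 2 · 8 = 22
p(8) = ⊕ of these = min[1, 5, 22] = 1.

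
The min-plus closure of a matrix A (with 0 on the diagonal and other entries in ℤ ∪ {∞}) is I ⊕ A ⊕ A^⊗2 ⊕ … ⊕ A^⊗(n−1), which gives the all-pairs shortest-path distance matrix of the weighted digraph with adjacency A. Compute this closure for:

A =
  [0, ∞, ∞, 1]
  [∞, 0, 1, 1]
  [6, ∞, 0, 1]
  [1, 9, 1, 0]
Closure =
  [0, 10, 2, 1]
  [2, 0, 1, 1]
  [2, 10, 0, 1]
  [1, 9, 1, 0]

This is the Floyd-Warshall all-pairs shortest-path computation. For each intermediate vertex k = 0, 1, …, 3, update dist[i][j] ← min(dist[i][j], dist[i][k] + dist[k][j]). The final matrix gives, for each (i, j), the minimum total weight of any directed path from i to j (possibly empty when i = j).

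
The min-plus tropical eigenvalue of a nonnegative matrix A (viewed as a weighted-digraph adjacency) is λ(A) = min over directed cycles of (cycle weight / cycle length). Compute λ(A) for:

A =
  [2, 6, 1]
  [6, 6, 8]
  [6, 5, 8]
λ(A) = 2

Enumerate directed cycles and compute their means (weight / length). Sample:
  cycle 0 → 0: weight = 2, length = 1, mean = 2/1 ≈ 2.000
  cycle 1 → 1: weight = 6, length = 1, mean = 6/1 ≈ 6.000
  cycle 2 → 2: weight = 8, length = 1, mean = 8/1 ≈ 8.000
  cycle 0 → 1 → 0: weight = 12, length = 2, mean = 12/2 ≈ 6.000
  cycle 0 → 2 → 0: weight = 7, length = 2, mean = 7/2 ≈ 3.500
  cycle 1 → 0 → 1: weight = 12, length = 2, mean = 12/2 ≈ 6.000
Minimum mean = 2.000, attained e.g. along the cycle 0 → 0 with weight 2 and length 1. So λ(A) = 2/1 = 2.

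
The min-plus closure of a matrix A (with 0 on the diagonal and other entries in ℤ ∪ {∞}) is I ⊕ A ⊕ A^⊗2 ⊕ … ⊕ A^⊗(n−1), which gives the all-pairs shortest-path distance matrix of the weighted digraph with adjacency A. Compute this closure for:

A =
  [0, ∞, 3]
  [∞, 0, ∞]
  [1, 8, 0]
Closure =
  [0, 11, 3]
  [∞, 0, ∞]
  [1, 8, 0]

This is the Floyd-Warshall all-pairs shortest-path computation. For each intermediate vertex k = 0, 1, …, 2, update dist[i][j] ← min(dist[i][j], dist[i][k] + dist[k][j]). The final matrix gives, for each (i, j), the minimum total weight of any directed path from i to j (possibly empty when i = j).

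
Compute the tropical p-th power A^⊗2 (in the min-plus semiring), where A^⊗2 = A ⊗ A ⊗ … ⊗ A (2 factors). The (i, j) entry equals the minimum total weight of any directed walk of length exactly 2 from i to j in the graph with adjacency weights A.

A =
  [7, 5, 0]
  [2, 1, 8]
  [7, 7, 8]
A^⊗2 =
  [7, 6, 7]
  [3, 2, 2]
  [9, 8, 7]

Each entry (A^⊗2)_ij equals the minimum over all length-2 walks i = v_0 → v_1 → … → v_2 = j of Σ_t A[v_t][v_{t+1}]. For example, for (i, j) = (0, 2) we minimise over 3 possible intermediate vertex sequences; the minimum is 7, attained along the walk 0 → 0 → 2.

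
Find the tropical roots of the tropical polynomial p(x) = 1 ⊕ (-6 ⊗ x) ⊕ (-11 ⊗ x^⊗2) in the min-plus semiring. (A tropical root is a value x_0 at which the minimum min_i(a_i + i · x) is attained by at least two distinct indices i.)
Roots: {5, 7}

Each tropical root is a break point of the lower envelope of the lines y = a_i + i · x (there are 3 lines, with slopes 0, 1, ..., 2). Only the lines that attain the minimum somewhere contribute to roots; other lines are dominated. Here the surviving (envelope) indices are i = 2, i = 1, i = 0.
Intersections between consecutive envelope lines give the roots: for adjacent envelope indices i < j the intersection is x = (a_i − a_j) / (j − i). Reading off the sorted break points: {5, 7}.
Verification: at each break x_0, at least two indices attain the minimum of min_i(a_i + i · x_0).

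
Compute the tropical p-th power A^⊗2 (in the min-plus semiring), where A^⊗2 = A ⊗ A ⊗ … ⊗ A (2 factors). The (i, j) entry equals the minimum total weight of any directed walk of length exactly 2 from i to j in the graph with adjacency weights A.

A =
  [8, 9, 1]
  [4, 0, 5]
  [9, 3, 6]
A^⊗2 =
  [10, 4, 7]
  [4, 0, 5]
  [7, 3, 8]

Each entry (A^⊗2)_ij equals the minimum over all length-2 walks i = v_0 → v_1 → … → v_2 = j of Σ_t A[v_t][v_{t+1}]. For example, for (i, j) = (0, 2) we minimise over 3 possible intermediate vertex sequences; the minimum is 7, attained along the walk 0 → 2 → 2.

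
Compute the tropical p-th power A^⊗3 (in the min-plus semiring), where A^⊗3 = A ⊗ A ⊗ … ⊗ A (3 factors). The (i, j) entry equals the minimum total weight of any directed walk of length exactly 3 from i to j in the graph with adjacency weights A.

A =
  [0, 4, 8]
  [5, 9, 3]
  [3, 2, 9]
A^⊗3 =
  [0, 4, 7]
  [5, 9, 8]
  [3, 7, 10]

Each entry (A^⊗3)_ij equals the minimum over all length-3 walks i = v_0 → v_1 → … → v_3 = j of Σ_t A[v_t][v_{t+1}]. For example, for (i, j) = (0, 2) we minimise over 9 possible intermediate vertex sequences; the minimum is 7, attained along the walk 0 → 0 → 1 → 2.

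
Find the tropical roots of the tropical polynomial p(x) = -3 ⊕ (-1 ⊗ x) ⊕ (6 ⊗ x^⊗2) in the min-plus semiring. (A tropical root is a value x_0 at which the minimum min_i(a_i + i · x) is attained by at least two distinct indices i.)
Roots: {-7, -2}

Each tropical root is a break point of the lower envelope of the lines y = a_i + i · x (there are 3 lines, with slopes 0, 1, ..., 2). Only the lines that attain the minimum somewhere contribute to roots; other lines are dominated. Here the surviving (envelope) indices are i = 2, i = 1, i = 0.
Intersections between consecutive envelope lines give the roots: for adjacent envelope indices i < j the intersection is x = (a_i − a_j) / (j − i). Reading off the sorted break points: {-7, -2}.
Verification: at each break x_0, at least two indices attain the minimum of min_i(a_i + i · x_0).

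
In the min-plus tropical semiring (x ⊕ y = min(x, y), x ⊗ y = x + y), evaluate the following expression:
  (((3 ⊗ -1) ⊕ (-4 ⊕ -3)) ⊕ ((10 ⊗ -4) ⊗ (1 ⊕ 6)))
(((3 ⊗ -1) ⊕ (-4 ⊕ -3)) ⊕ ((10 ⊗ -4) ⊗ (1 ⊕ 6))) = -4

Expand innermost to outermost. Recall ⊕ takes the minimum of its arguments and ⊗ takes their sum. Working out the expression (((3 ⊗ -1) ⊕ (-4 ⊕ -3)) ⊕ ((10 ⊗ -4) ⊗ (1 ⊕ 6))) gives -4.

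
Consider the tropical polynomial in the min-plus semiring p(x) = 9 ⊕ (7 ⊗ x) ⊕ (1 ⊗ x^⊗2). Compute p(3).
p(3) = 7

A tropical monomial a ⊗ x^⊗i evaluates to a + i · x. Evaluating each term at x = 3:
  Term 0 contributes 9 + 0 · 3 = 9
  Term 1 contributes 7 + 1 · 3 = 10
  Term 2 contributes 1 + 2 · 3 = 7
p(3) = ⊕ of these = min[9, 10, 7] = 7.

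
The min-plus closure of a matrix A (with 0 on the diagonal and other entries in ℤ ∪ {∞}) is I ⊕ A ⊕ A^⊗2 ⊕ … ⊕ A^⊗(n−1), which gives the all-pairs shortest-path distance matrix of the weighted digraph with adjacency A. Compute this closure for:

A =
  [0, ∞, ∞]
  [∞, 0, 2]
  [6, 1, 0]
Closure =
  [0, ∞, ∞]
  [8, 0, 2]
  [6, 1, 0]

This is the Floyd-Warshall all-pairs shortest-path computation. For each intermediate vertex k = 0, 1, …, 2, update dist[i][j] ← min(dist[i][j], dist[i][k] + dist[k][j]). The final matrix gives, for each (i, j), the minimum total weight of any directed path from i to j (possibly empty when i = j).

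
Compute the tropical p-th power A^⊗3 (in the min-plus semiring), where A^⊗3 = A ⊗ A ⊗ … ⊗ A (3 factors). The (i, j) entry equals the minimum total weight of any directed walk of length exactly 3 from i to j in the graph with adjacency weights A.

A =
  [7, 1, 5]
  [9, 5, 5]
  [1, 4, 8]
A^⊗3 =
  [7, 7, 11]
  [11, 7, 11]
  [7, 7, 7]

Each entry (A^⊗3)_ij equals the minimum over all length-3 walks i = v_0 → v_1 → … → v_3 = j of Σ_t A[v_t][v_{t+1}]. For example, for (i, j) = (0, 2) we minimise over 9 possible intermediate vertex sequences; the minimum is 11, attained along the walk 0 → 1 → 1 → 2.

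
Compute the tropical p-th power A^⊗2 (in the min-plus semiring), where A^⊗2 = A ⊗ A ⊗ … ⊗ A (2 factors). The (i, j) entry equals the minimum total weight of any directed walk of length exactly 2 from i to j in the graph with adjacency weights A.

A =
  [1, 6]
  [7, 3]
A^⊗2 =
  [2, 7]
  [8, 6]

Each entry (A^⊗2)_ij equals the minimum over all length-2 walks i = v_0 → v_1 → … → v_2 = j of Σ_t A[v_t][v_{t+1}]. For example, for (i, j) = (0, 1) we minimise over 2 possible intermediate vertex sequences; the minimum is 7, attained along the walk 0 → 0 → 1.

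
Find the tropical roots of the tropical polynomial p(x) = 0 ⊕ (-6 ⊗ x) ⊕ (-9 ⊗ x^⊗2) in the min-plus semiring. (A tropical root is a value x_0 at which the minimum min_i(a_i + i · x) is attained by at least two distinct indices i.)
Roots: {3, 6}

Each tropical root is a break point of the lower envelope of the lines y = a_i + i · x (there are 3 lines, with slopes 0, 1, ..., 2). Only the lines that attain the minimum somewhere contribute to roots; other lines are dominated. Here the surviving (envelope) indices are i = 2, i = 1, i = 0.
Intersections between consecutive envelope lines give the roots: for adjacent envelope indices i < j the intersection is x = (a_i − a_j) / (j − i). Reading off the sorted break points: {3, 6}.
Verification: at each break x_0, at least two indices attain the minimum of min_i(a_i + i · x_0).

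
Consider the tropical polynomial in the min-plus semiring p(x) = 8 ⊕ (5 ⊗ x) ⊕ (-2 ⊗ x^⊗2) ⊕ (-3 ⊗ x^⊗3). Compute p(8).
p(8) = 8

A tropical monomial a ⊗ x^⊗i evaluates to a + i · x. Evaluating each term at x = 8:
  Term 0 contributes 8 + 0 · 8 = 8
  Term 1 contributes 5 + 1 · 8 = 13
  Term 2 contributes -2 + 2 · 8 = 14
  Term 3 contributes -3 + 3 · 8 = 21
p(8) = ⊕ of these = min[8, 13, 14, 21] = 8.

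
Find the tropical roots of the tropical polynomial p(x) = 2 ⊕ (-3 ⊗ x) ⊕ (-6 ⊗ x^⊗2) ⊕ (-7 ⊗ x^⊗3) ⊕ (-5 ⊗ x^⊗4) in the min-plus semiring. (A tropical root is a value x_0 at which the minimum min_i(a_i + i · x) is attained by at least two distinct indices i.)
Roots: {-2, 1, 3, 5}

Each tropical root is a break point of the lower envelope of the lines y = a_i + i · x (there are 5 lines, with slopes 0, 1, ..., 4). Only the lines that attain the minimum somewhere contribute to roots; other lines are dominated. Here the surviving (envelope) indices are i = 4, i = 3, i = 2, i = 1, i = 0.
Intersections between consecutive envelope lines give the roots: for adjacent envelope indices i < j the intersection is x = (a_i − a_j) / (j − i). Reading off the sorted break points: {-2, 1, 3, 5}.
Verification: at each break x_0, at least two indices attain the minimum of min_i(a_i + i · x_0).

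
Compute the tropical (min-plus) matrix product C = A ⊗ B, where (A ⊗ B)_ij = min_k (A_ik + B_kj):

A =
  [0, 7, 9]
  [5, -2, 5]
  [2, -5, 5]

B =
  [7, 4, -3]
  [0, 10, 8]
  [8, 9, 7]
A ⊗ B =
  [7, 4, -3]
  [-2, 8, 2]
  [-5, 5, -1]

Apply the min-plus product entry-by-entry:
  C[0][0] = min over k of (A[0][0] + B[0][0] = 0 + 7 = 7, A[0][1] + B[1][0] = 7 + 0 = 7, A[0][2] + B[2][0] = 9 + 8 = 17) = 7 (attained at k = 0)
  C[0][1] = min over k of (A[0][0] + B[0][1] = 0 + 4 = 4, A[0][1] + B[1][1] = 7 + 10 = 17, A[0][2] + B[2][1] = 9 + 9 = 18) = 4 (attained at k = 0)
  C[0][2] = min over k of (A[0][0] + B[0][2] = 0 + -3 = -3, A[0][1] + B[1][2] = 7 + 8 = 15, A[0][2] + B[2][2] = 9 + 7 = 16) = -3 (attained at k = 0)
  C[1][0] = min over k of (A[1][0] + B[0][0] = 5 + 7 = 12, A[1][1] + B[1][0] = -2 + 0 = -2, A[1][2] + B[2][0] = 5 + 8 = 13) = -2 (attained at k = 1)
  C[1][1] = min over k of (A[1][0] + B[0][1] = 5 + 4 = 9, A[1][1] + B[1][1] = -2 + 10 = 8, A[1][2] + B[2][1] = 5 + 9 = 14) = 8 (attained at k = 1)
  C[1][2] = min over k of (A[1][0] + B[0][2] = 5 + -3 = 2, A[1][1] + B[1][2] = -2 + 8 = 6, A[1][2] + B[2][2] = 5 + 7 = 12) = 2 (attained at k = 0)
  C[2][0] = min over k of (A[2][0] + B[0][0] = 2 + 7 = 9, A[2][1] + B[1][0] = -5 + 0 = -5, A[2][2] + B[2][0] = 5 + 8 = 13) = -5 (attained at k = 1)
  C[2][1] = min over k of (A[2][0] + B[0][1] = 2 + 4 = 6, A[2][1] + B[1][1] = -5 + 10 = 5, A[2][2] + B[2][1] = 5 + 9 = 14) = 5 (attained at k = 1)
  C[2][2] = min over k of (A[2][0] + B[0][2] = 2 + -3 = -1, A[2][1] + B[1][2] = -5 + 8 = 3, A[2][2] + B[2][2] = 5 + 7 = 12) = -1 (attained at k = 0)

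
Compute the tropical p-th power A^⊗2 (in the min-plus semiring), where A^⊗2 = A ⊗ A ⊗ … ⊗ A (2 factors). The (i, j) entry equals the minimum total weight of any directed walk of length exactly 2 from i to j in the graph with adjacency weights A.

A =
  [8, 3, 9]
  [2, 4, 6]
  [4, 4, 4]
A^⊗2 =
  [5, 7, 9]
  [6, 5, 10]
  [6, 7, 8]

Each entry (A^⊗2)_ij equals the minimum over all length-2 walks i = v_0 → v_1 → … → v_2 = j of Σ_t A[v_t][v_{t+1}]. For example, for (i, j) = (0, 2) we minimise over 3 possible intermediate vertex sequences; the minimum is 9, attained along the walk 0 → 1 → 2.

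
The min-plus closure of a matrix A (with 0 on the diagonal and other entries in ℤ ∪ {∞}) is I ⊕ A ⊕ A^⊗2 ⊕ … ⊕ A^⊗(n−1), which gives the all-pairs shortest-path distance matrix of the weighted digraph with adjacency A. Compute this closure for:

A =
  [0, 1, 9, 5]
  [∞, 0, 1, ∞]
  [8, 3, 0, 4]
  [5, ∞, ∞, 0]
Closure =
  [0, 1, 2, 5]
  [9, 0, 1, 5]
  [8, 3, 0, 4]
  [5, 6, 7, 0]

This is the Floyd-Warshall all-pairs shortest-path computation. For each intermediate vertex k = 0, 1, …, 3, update dist[i][j] ← min(dist[i][j], dist[i][k] + dist[k][j]). The final matrix gives, for each (i, j), the minimum total weight of any directed path from i to j (possibly empty when i = j).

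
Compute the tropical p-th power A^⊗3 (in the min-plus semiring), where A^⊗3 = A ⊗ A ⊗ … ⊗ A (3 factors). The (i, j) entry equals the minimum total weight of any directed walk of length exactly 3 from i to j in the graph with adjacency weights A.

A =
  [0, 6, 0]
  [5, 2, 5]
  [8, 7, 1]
A^⊗3 =
  [0, 6, 0]
  [5, 6, 5]
  [8, 9, 3]

Each entry (A^⊗3)_ij equals the minimum over all length-3 walks i = v_0 → v_1 → … → v_3 = j of Σ_t A[v_t][v_{t+1}]. For example, for (i, j) = (0, 2) we minimise over 9 possible intermediate vertex sequences; the minimum is 0, attained along the walk 0 → 0 → 0 → 2.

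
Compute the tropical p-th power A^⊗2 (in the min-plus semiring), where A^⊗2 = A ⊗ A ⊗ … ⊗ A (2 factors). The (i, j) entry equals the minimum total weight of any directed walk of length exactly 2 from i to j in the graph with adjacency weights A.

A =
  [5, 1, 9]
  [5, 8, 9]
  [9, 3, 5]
A^⊗2 =
  [6, 6, 10]
  [10, 6, 14]
  [8, 8, 10]

Each entry (A^⊗2)_ij equals the minimum over all length-2 walks i = v_0 → v_1 → … → v_2 = j of Σ_t A[v_t][v_{t+1}]. For example, for (i, j) = (0, 2) we minimise over 3 possible intermediate vertex sequences; the minimum is 10, attained along the walk 0 → 1 → 2.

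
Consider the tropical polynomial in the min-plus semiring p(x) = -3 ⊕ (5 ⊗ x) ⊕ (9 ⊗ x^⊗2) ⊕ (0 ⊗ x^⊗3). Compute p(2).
p(2) = -3

A tropical monomial a ⊗ x^⊗i evaluates to a + i · x. Evaluating each term at x = 2:
  Term 0 contributes -3 + 0 · 2 = -3
  Term 1 contributes 5 + 1 · 2 = 7
  Term 2 contributes 9 + 2 · 2 = 13
  Term 3 contributes 0 + 3 · 2 = 6
p(2) = ⊕ of these = min[-3, 7, 13, 6] = -3.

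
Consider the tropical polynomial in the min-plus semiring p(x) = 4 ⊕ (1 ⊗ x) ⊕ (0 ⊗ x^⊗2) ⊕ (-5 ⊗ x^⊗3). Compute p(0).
p(0) = -5

A tropical monomial a ⊗ x^⊗i evaluates to a + i · x. Evaluating each term at x = 0:
  Term 0 contributes 4 + 0 · 0 = 4
  Term 1 contributes 1 + 1 · 0 = 1
  Term 2 contributes 0 + 2 · 0 = 0
  Term 3 contributes -5 + 3 · 0 = -5
p(0) = ⊕ of these = min[4, 1, 0, -5] = -5.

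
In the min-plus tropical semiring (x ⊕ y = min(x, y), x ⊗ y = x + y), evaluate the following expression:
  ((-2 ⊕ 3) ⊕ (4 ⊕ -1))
((-2 ⊕ 3) ⊕ (4 ⊕ -1)) = -2

Expand innermost to outermost. Recall ⊕ takes the minimum of its arguments and ⊗ takes their sum. Working out the expression ((-2 ⊕ 3) ⊕ (4 ⊕ -1)) gives -2.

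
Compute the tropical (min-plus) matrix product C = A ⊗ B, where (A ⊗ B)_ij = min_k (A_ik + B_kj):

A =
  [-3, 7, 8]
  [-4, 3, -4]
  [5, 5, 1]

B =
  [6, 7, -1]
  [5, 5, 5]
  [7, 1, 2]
A ⊗ B =
  [3, 4, -4]
  [2, -3, -5]
  [8, 2, 3]

Apply the min-plus product entry-by-entry:
  C[0][0] = min over k of (A[0][0] + B[0][0] = -3 + 6 = 3, A[0][1] + B[1][0] = 7 + 5 = 12, A[0][2] + B[2][0] = 8 + 7 = 15) = 3 (attained at k = 0)
  C[0][1] = min over k of (A[0][0] + B[0][1] = -3 + 7 = 4, A[0][1] + B[1][1] = 7 + 5 = 12, A[0][2] + B[2][1] = 8 + 1 = 9) = 4 (attained at k = 0)
  C[0][2] = min over k of (A[0][0] + B[0][2] = -3 + -1 = -4, A[0][1] + B[1][2] = 7 + 5 = 12, A[0][2] + B[2][2] = 8 + 2 = 10) = -4 (attained at k = 0)
  C[1][0] = min over k of (A[1][0] + B[0][0] = -4 + 6 = 2, A[1][1] + B[1][0] = 3 + 5 = 8, A[1][2] + B[2][0] = -4 + 7 = 3) = 2 (attained at k = 0)
  C[1][1] = min over k of (A[1][0] + B[0][1] = -4 + 7 = 3, A[1][1] + B[1][1] = 3 + 5 = 8, A[1][2] + B[2][1] = -4 + 1 = -3) = -3 (attained at k = 2)
  C[1][2] = min over k of (A[1][0] + B[0][2] = -4 + -1 = -5, A[1][1] + B[1][2] = 3 + 5 = 8, A[1][2] + B[2][2] = -4 + 2 = -2) = -5 (attained at k = 0)
  C[2][0] = min over k of (A[2][0] + B[0][0] = 5 + 6 = 11, A[2][1] + B[1][0] = 5 + 5 = 10, A[2][2] + B[2][0] = 1 + 7 = 8) = 8 (attained at k = 2)
  C[2][1] = min over k of (A[2][0] + B[0][1] = 5 + 7 = 12, A[2][1] + B[1][1] = 5 + 5 = 10, A[2][2] + B[2][1] = 1 + 1 = 2) = 2 (attained at k = 2)
  C[2][2] = min over k of (A[2][0] + B[0][2] = 5 + -1 = 4, A[2][1] + B[1][2] = 5 + 5 = 10, A[2][2] + B[2][2] = 1 + 2 = 3) = 3 (attained at k = 2)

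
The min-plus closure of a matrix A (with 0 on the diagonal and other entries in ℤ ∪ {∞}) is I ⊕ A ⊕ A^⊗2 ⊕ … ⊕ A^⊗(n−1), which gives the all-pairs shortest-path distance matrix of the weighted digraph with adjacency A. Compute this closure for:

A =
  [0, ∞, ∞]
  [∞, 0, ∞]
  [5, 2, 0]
Closure =
  [0, ∞, ∞]
  [∞, 0, ∞]
  [5, 2, 0]

This is the Floyd-Warshall all-pairs shortest-path computation. For each intermediate vertex k = 0, 1, …, 2, update dist[i][j] ← min(dist[i][j], dist[i][k] + dist[k][j]). The final matrix gives, for each (i, j), the minimum total weight of any directed path from i to j (possibly empty when i = j).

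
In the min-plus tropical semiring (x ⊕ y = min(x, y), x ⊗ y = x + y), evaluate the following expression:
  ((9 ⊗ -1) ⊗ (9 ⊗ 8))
((9 ⊗ -1) ⊗ (9 ⊗ 8)) = 25

Expand innermost to outermost. Recall ⊕ takes the minimum of its arguments and ⊗ takes their sum. Working out the expression ((9 ⊗ -1) ⊗ (9 ⊗ 8)) gives 25.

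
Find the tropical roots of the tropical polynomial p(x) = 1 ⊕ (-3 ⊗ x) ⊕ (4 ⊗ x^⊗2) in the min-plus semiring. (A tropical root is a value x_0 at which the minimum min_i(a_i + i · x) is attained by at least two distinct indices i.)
Roots: {-7, 4}

Each tropical root is a break point of the lower envelope of the lines y = a_i + i · x (there are 3 lines, with slopes 0, 1, ..., 2). Only the lines that attain the minimum somewhere contribute to roots; other lines are dominated. Here the surviving (envelope) indices are i = 2, i = 1, i = 0.
Intersections between consecutive envelope lines give the roots: for adjacent envelope indices i < j the intersection is x = (a_i − a_j) / (j − i). Reading off the sorted break points: {-7, 4}.
Verification: at each break x_0, at least two indices attain the minimum of min_i(a_i + i · x_0).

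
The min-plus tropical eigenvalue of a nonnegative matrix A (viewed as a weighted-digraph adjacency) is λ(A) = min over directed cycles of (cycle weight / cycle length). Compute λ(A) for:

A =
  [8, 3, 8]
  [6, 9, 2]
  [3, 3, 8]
λ(A) = 5/2

Enumerate directed cycles and compute their means (weight / length). Sample:
  cycle 0 → 0: weight = 8, length = 1, mean = 8/1 ≈ 8.000
  cycle 1 → 1: weight = 9, length = 1, mean = 9/1 ≈ 9.000
  cycle 2 → 2: weight = 8, length = 1, mean = 8/1 ≈ 8.000
  cycle 0 → 1 → 0: weight = 9, length = 2, mean = 9/2 ≈ 4.500
  cycle 0 → 2 → 0: weight = 11, length = 2, mean = 11/2 ≈ 5.500
  cycle 1 → 0 → 1: weight = 9, length = 2, mean = 9/2 ≈ 4.500
Minimum mean = 2.500, attained e.g. along the cycle 1 → 2 → 1 with weight 5 and length 2. So λ(A) = 5/2 = 5/2.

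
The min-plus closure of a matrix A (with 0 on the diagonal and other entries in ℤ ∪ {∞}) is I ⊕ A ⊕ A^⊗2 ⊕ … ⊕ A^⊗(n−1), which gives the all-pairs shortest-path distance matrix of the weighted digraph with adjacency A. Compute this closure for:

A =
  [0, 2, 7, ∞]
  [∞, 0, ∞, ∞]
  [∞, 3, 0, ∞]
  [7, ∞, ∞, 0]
Closure =
  [0, 2, 7, ∞]
  [∞, 0, ∞, ∞]
  [∞, 3, 0, ∞]
  [7, 9, 14, 0]

This is the Floyd-Warshall all-pairs shortest-path computation. For each intermediate vertex k = 0, 1, …, 3, update dist[i][j] ← min(dist[i][j], dist[i][k] + dist[k][j]). The final matrix gives, for each (i, j), the minimum total weight of any directed path from i to j (possibly empty when i = j).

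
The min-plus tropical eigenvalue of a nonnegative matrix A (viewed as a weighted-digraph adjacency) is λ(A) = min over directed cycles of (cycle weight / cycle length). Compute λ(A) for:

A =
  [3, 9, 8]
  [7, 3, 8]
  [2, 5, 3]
λ(A) = 3

Enumerate directed cycles and compute their means (weight / length). Sample:
  cycle 0 → 0: weight = 3, length = 1, mean = 3/1 ≈ 3.000
  cycle 1 → 1: weight = 3, length = 1, mean = 3/1 ≈ 3.000
  cycle 2 → 2: weight = 3, length = 1, mean = 3/1 ≈ 3.000
  cycle 0 → 1 → 0: weight = 16, length = 2, mean = 16/2 ≈ 8.000
  cycle 0 → 2 → 0: weight = 10, length = 2, mean = 10/2 ≈ 5.000
  cycle 1 → 0 → 1: weight = 16, length = 2, mean = 16/2 ≈ 8.000
Minimum mean = 3.000, attained e.g. along the cycle 0 → 0 with weight 3 and length 1. So λ(A) = 3/1 = 3.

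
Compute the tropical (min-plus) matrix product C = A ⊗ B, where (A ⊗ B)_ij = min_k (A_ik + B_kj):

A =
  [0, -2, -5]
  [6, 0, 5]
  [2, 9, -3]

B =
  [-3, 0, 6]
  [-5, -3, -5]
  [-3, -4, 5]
A ⊗ B =
  [-8, -9, -7]
  [-5, -3, -5]
  [-6, -7, 2]

Apply the min-plus product entry-by-entry:
  C[0][0] = min over k of (A[0][0] + B[0][0] = 0 + -3 = -3, A[0][1] + B[1][0] = -2 + -5 = -7, A[0][2] + B[2][0] = -5 + -3 = -8) = -8 (attained at k = 2)
  C[0][1] = min over k of (A[0][0] + B[0][1] = 0 + 0 = 0, A[0][1] + B[1][1] = -2 + -3 = -5, A[0][2] + B[2][1] = -5 + -4 = -9) = -9 (attained at k = 2)
  C[0][2] = min over k of (A[0][0] + B[0][2] = 0 + 6 = 6, A[0][1] + B[1][2] = -2 + -5 = -7, A[0][2] + B[2][2] = -5 + 5 = 0) = -7 (attained at k = 1)
  C[1][0] = min over k of (A[1][0] + B[0][0] = 6 + -3 = 3, A[1][1] + B[1][0] = 0 + -5 = -5, A[1][2] + B[2][0] = 5 + -3 = 2) = -5 (attained at k = 1)
  C[1][1] = min over k of (A[1][0] + B[0][1] = 6 + 0 = 6, A[1][1] + B[1][1] = 0 + -3 = -3, A[1][2] + B[2][1] = 5 + -4 = 1) = -3 (attained at k = 1)
  C[1][2] = min over k of (A[1][0] + B[0][2] = 6 + 6 = 12, A[1][1] + B[1][2] = 0 + -5 = -5, A[1][2] + B[2][2] = 5 + 5 = 10) = -5 (attained at k = 1)
  C[2][0] = min over k of (A[2][0] + B[0][0] = 2 + -3 = -1, A[2][1] + B[1][0] = 9 + -5 = 4, A[2][2] + B[2][0] = -3 + -3 = -6) = -6 (attained at k = 2)
  C[2][1] = min over k of (A[2][0] + B[0][1] = 2 + 0 = 2, A[2][1] + B[1][1] = 9 + -3 = 6, A[2][2] + B[2][1] = -3 + -4 = -7) = -7 (attained at k = 2)
  C[2][2] = min over k of (A[2][0] + B[0][2] = 2 + 6 = 8, A[2][1] + B[1][2] = 9 + -5 = 4, A[2][2] + B[2][2] = -3 + 5 = 2) = 2 (attained at k = 2)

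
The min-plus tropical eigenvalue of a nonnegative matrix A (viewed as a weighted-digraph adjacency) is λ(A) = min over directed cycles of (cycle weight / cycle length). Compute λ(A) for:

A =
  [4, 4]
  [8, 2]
λ(A) = 2

Enumerate directed cycles and compute their means (weight / length). Sample:
  cycle 0 → 0: weight = 4, length = 1, mean = 4/1 ≈ 4.000
  cycle 1 → 1: weight = 2, length = 1, mean = 2/1 ≈ 2.000
  cycle 0 → 1 → 0: weight = 12, length = 2, mean = 12/2 ≈ 6.000
  cycle 1 → 0 → 1: weight = 12, length = 2, mean = 12/2 ≈ 6.000
Minimum mean = 2.000, attained e.g. along the cycle 1 → 1 with weight 2 and length 1. So λ(A) = 2/1 = 2.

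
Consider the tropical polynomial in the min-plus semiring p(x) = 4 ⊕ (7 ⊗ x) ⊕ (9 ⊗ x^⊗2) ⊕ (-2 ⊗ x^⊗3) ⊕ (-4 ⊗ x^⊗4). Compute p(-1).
p(-1) = -8

A tropical monomial a ⊗ x^⊗i evaluates to a + i · x. Evaluating each term at x = -1:
  Term 0 contributes 4 + 0 · -1 = 4
  Term 1 contributes 7 + 1 · -1 = 6
  Term 2 contributes 9 + 2 · -1 = 7
  Term 3 contributes -2 + 3 · -1 = -5
  Term 4 contributes -4 + 4 · -1 = -8
p(-1) = ⊕ of these = min[4, 6, 7, -5, -8] = -8.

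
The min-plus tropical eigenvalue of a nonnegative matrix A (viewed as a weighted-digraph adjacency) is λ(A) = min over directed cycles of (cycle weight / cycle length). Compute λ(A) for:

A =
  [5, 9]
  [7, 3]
λ(A) = 3

Enumerate directed cycles and compute their means (weight / length). Sample:
  cycle 0 → 0: weight = 5, length = 1, mean = 5/1 ≈ 5.000
  cycle 1 → 1: weight = 3, length = 1, mean = 3/1 ≈ 3.000
  cycle 0 → 1 → 0: weight = 16, length = 2, mean = 16/2 ≈ 8.000
  cycle 1 → 0 → 1: weight = 16, length = 2, mean = 16/2 ≈ 8.000
Minimum mean = 3.000, attained e.g. along the cycle 1 → 1 with weight 3 and length 1. So λ(A) = 3/1 = 3.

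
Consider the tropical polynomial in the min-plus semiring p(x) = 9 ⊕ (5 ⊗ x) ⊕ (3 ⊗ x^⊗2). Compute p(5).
p(5) = 9

A tropical monomial a ⊗ x^⊗i evaluates to a + i · x. Evaluating each term at x = 5:
  Term 0 contributes 9 + 0 · 5 = 9
  Term 1 contributes 5 + 1 · 5 = 10
  Term 2 contributes 3 + 2 · 5 = 13
p(5) = ⊕ of these = min[9, 10, 13] = 9.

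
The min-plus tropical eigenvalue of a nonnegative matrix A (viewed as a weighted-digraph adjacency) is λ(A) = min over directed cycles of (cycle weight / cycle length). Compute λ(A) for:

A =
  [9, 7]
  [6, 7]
λ(A) = 13/2

Enumerate directed cycles and compute their means (weight / length). Sample:
  cycle 0 → 0: weight = 9, length = 1, mean = 9/1 ≈ 9.000
  cycle 1 → 1: weight = 7, length = 1, mean = 7/1 ≈ 7.000
  cycle 0 → 1 → 0: weight = 13, length = 2, mean = 13/2 ≈ 6.500
  cycle 1 → 0 → 1: weight = 13, length = 2, mean = 13/2 ≈ 6.500
Minimum mean = 6.500, attained e.g. along the cycle 0 → 1 → 0 with weight 13 and length 2. So λ(A) = 13/2 = 13/2.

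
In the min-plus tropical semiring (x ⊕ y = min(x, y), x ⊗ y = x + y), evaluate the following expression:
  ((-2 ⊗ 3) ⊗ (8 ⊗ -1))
((-2 ⊗ 3) ⊗ (8 ⊗ -1)) = 8

Expand innermost to outermost. Recall ⊕ takes the minimum of its arguments and ⊗ takes their sum. Working out the expression ((-2 ⊗ 3) ⊗ (8 ⊗ -1)) gives 8.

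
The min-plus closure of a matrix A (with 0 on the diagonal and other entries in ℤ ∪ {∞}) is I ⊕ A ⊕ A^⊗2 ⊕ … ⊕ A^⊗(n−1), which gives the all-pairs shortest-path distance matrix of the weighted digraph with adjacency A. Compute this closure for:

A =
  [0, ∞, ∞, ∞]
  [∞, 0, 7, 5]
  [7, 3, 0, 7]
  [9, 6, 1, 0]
Closure =
  [0, ∞, ∞, ∞]
  [13, 0, 6, 5]
  [7, 3, 0, 7]
  [8, 4, 1, 0]

This is the Floyd-Warshall all-pairs shortest-path computation. For each intermediate vertex k = 0, 1, …, 3, update dist[i][j] ← min(dist[i][j], dist[i][k] + dist[k][j]). The final matrix gives, for each (i, j), the minimum total weight of any directed path from i to j (possibly empty when i = j).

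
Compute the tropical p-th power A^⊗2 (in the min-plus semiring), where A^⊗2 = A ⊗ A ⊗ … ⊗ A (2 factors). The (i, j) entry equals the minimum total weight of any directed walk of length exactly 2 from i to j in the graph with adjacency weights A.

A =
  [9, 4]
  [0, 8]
A^⊗2 =
  [4, 12]
  [8, 4]

Each entry (A^⊗2)_ij equals the minimum over all length-2 walks i = v_0 → v_1 → … → v_2 = j of Σ_t A[v_t][v_{t+1}]. For example, for (i, j) = (0, 1) we minimise over 2 possible intermediate vertex sequences; the minimum is 12, attained along the walk 0 → 1 → 1.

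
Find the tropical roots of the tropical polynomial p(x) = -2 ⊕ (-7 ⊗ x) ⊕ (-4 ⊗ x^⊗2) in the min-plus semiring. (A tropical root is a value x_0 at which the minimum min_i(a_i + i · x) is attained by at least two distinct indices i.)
Roots: {-3, 5}

Each tropical root is a break point of the lower envelope of the lines y = a_i + i · x (there are 3 lines, with slopes 0, 1, ..., 2). Only the lines that attain the minimum somewhere contribute to roots; other lines are dominated. Here the surviving (envelope) indices are i = 2, i = 1, i = 0.
Intersections between consecutive envelope lines give the roots: for adjacent envelope indices i < j the intersection is x = (a_i − a_j) / (j − i). Reading off the sorted break points: {-3, 5}.
Verification: at each break x_0, at least two indices attain the minimum of min_i(a_i + i · x_0).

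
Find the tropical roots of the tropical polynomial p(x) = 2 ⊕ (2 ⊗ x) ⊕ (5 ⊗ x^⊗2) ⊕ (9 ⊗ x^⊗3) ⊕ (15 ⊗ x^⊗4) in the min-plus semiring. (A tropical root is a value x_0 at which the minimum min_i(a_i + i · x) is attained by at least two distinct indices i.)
Roots: {-6, -4, -3, 0}

Each tropical root is a break point of the lower envelope of the lines y = a_i + i · x (there are 5 lines, with slopes 0, 1, ..., 4). Only the lines that attain the minimum somewhere contribute to roots; other lines are dominated. Here the surviving (envelope) indices are i = 4, i = 3, i = 2, i = 1, i = 0.
Intersections between consecutive envelope lines give the roots: for adjacent envelope indices i < j the intersection is x = (a_i − a_j) / (j − i). Reading off the sorted break points: {-6, -4, -3, 0}.
Verification: at each break x_0, at least two indices attain the minimum of min_i(a_i + i · x_0).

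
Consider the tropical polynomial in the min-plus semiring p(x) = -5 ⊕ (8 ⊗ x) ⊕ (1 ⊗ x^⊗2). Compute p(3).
p(3) = -5

A tropical monomial a ⊗ x^⊗i evaluates to a + i · x. Evaluating each term at x = 3:
  Term 0 contributes -5 + 0 · 3 = -5
  Term 1 contributes 8 + 1 · 3 = 11
  Term 2 contributes 1 + 2 · 3 = 7
p(3) = ⊕ of these = min[-5, 11, 7] = -5.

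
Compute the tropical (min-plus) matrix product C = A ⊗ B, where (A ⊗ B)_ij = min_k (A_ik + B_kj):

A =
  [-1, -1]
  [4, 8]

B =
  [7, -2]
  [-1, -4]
A ⊗ B =
  [-2, -5]
  [7, 2]

Apply the min-plus product entry-by-entry:
  C[0][0] = min over k of (A[0][0] + B[0][0] = -1 + 7 = 6, A[0][1] + B[1][0] = -1 + -1 = -2) = -2 (attained at k = 1)
  C[0][1] = min over k of (A[0][0] + B[0][1] = -1 + -2 = -3, A[0][1] + B[1][1] = -1 + -4 = -5) = -5 (attained at k = 1)
  C[1][0] = min over k of (A[1][0] + B[0][0] = 4 + 7 = 11, A[1][1] + B[1][0] = 8 + -1 = 7) = 7 (attained at k = 1)
  C[1][1] = min over k of (A[1][0] + B[0][1] = 4 + -2 = 2, A[1][1] + B[1][1] = 8 + -4 = 4) = 2 (attained at k = 0)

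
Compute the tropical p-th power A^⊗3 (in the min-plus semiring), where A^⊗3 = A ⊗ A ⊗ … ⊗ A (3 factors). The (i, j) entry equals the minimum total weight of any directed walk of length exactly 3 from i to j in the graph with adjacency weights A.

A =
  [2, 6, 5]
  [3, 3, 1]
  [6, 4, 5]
A^⊗3 =
  [6, 10, 9]
  [7, 8, 6]
  [9, 9, 8]

Each entry (A^⊗3)_ij equals the minimum over all length-3 walks i = v_0 → v_1 → … → v_3 = j of Σ_t A[v_t][v_{t+1}]. For example, for (i, j) = (0, 2) we minimise over 9 possible intermediate vertex sequences; the minimum is 9, attained along the walk 0 → 0 → 0 → 2.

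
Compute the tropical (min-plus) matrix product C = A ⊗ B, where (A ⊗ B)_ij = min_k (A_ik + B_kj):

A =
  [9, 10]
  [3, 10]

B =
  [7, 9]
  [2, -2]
A ⊗ B =
  [12, 8]
  [10, 8]

Apply the min-plus product entry-by-entry:
  C[0][0] = min over k of (A[0][0] + B[0][0] = 9 + 7 = 16, A[0][1] + B[1][0] = 10 + 2 = 12) = 12 (attained at k = 1)
  C[0][1] = min over k of (A[0][0] + B[0][1] = 9 + 9 = 18, A[0][1] + B[1][1] = 10 + -2 = 8) = 8 (attained at k = 1)
  C[1][0] = min over k of (A[1][0] + B[0][0] = 3 + 7 = 10, A[1][1] + B[1][0] = 10 + 2 = 12) = 10 (attained at k = 0)
  C[1][1] = min over k of (A[1][0] + B[0][1] = 3 + 9 = 12, A[1][1] + B[1][1] = 10 + -2 = 8) = 8 (attained at k = 1)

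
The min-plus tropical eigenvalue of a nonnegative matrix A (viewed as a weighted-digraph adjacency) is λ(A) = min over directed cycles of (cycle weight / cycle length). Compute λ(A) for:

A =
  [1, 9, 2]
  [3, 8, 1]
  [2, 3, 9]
λ(A) = 1

Enumerate directed cycles and compute their means (weight / length). Sample:
  cycle 0 → 0: weight = 1, length = 1, mean = 1/1 ≈ 1.000
  cycle 1 → 1: weight = 8, length = 1, mean = 8/1 ≈ 8.000
  cycle 2 → 2: weight = 9, length = 1, mean = 9/1 ≈ 9.000
  cycle 0 → 1 → 0: weight = 12, length = 2, mean = 12/2 ≈ 6.000
  cycle 0 → 2 → 0: weight = 4, length = 2, mean = 4/2 ≈ 2.000
  cycle 1 → 0 → 1: weight = 12, length = 2, mean = 12/2 ≈ 6.000
Minimum mean = 1.000, attained e.g. along the cycle 0 → 0 with weight 1 and length 1. So λ(A) = 1/1 = 1.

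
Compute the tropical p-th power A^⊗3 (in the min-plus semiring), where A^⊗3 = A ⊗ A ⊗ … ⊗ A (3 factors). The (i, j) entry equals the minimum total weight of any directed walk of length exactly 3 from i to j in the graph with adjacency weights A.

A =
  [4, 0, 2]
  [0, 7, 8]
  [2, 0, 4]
A^⊗3 =
  [2, 0, 2]
  [0, 2, 6]
  [2, 0, 2]

Each entry (A^⊗3)_ij equals the minimum over all length-3 walks i = v_0 → v_1 → … → v_3 = j of Σ_t A[v_t][v_{t+1}]. For example, for (i, j) = (0, 2) we minimise over 9 possible intermediate vertex sequences; the minimum is 2, attained along the walk 0 → 1 → 0 → 2.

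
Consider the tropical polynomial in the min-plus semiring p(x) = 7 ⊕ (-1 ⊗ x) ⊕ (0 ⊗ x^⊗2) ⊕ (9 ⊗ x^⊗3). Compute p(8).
p(8) = 7

A tropical monomial a ⊗ x^⊗i evaluates to a + i · x. Evaluating each term at x = 8:
  Term 0 contributes 7 + 0 · 8 = 7
  Term 1 contributes -1 + 1 · 8 = 7
  Term 2 contributes 0 + 2 · 8 = 16
  Term 3 contributes 9 + 3 · 8 = 33
p(8) = ⊕ of these = min[7, 7, 16, 33] = 7.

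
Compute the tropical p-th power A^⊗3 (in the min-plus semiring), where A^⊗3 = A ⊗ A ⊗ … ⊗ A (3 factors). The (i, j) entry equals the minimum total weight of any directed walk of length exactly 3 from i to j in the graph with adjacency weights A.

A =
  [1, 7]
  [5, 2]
A^⊗3 =
  [3, 9]
  [7, 6]

Each entry (A^⊗3)_ij equals the minimum over all length-3 walks i = v_0 → v_1 → … → v_3 = j of Σ_t A[v_t][v_{t+1}]. For example, for (i, j) = (0, 1) we minimise over 4 possible intermediate vertex sequences; the minimum is 9, attained along the walk 0 → 0 → 0 → 1.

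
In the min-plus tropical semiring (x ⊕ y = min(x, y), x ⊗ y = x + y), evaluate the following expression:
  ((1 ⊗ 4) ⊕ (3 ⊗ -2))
((1 ⊗ 4) ⊕ (3 ⊗ -2)) = 1

Expand innermost to outermost. Recall ⊕ takes the minimum of its arguments and ⊗ takes their sum. Working out the expression ((1 ⊗ 4) ⊕ (3 ⊗ -2)) gives 1.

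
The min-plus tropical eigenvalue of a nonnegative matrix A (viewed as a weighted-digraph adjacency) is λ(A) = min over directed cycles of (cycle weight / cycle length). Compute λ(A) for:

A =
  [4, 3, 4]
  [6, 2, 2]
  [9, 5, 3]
λ(A) = 2

Enumerate directed cycles and compute their means (weight / length). Sample:
  cycle 0 → 0: weight = 4, length = 1, mean = 4/1 ≈ 4.000
  cycle 1 → 1: weight = 2, length = 1, mean = 2/1 ≈ 2.000
  cycle 2 → 2: weight = 3, length = 1, mean = 3/1 ≈ 3.000
  cycle 0 → 1 → 0: weight = 9, length = 2, mean = 9/2 ≈ 4.500
  cycle 0 → 2 → 0: weight = 13, length = 2, mean = 13/2 ≈ 6.500
  cycle 1 → 0 → 1: weight = 9, length = 2, mean = 9/2 ≈ 4.500
Minimum mean = 2.000, attained e.g. along the cycle 1 → 1 with weight 2 and length 1. So λ(A) = 2/1 = 2.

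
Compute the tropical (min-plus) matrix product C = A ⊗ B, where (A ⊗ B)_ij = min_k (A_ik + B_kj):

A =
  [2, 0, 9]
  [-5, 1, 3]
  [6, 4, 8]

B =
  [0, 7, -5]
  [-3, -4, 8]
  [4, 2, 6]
A ⊗ B =
  [-3, -4, -3]
  [-5, -3, -10]
  [1, 0, 1]

Apply the min-plus product entry-by-entry:
  C[0][0] = min over k of (A[0][0] + B[0][0] = 2 + 0 = 2, A[0][1] + B[1][0] = 0 + -3 = -3, A[0][2] + B[2][0] = 9 + 4 = 13) = -3 (attained at k = 1)
  C[0][1] = min over k of (A[0][0] + B[0][1] = 2 + 7 = 9, A[0][1] + B[1][1] = 0 + -4 = -4, A[0][2] + B[2][1] = 9 + 2 = 11) = -4 (attained at k = 1)
  C[0][2] = min over k of (A[0][0] + B[0][2] = 2 + -5 = -3, A[0][1] + B[1][2] = 0 + 8 = 8, A[0][2] + B[2][2] = 9 + 6 = 15) = -3 (attained at k = 0)
  C[1][0] = min over k of (A[1][0] + B[0][0] = -5 + 0 = -5, A[1][1] + B[1][0] = 1 + -3 = -2, A[1][2] + B[2][0] = 3 + 4 = 7) = -5 (attained at k = 0)
  C[1][1] = min over k of (A[1][0] + B[0][1] = -5 + 7 = 2, A[1][1] + B[1][1] = 1 + -4 = -3, A[1][2] + B[2][1] = 3 + 2 = 5) = -3 (attained at k = 1)
  C[1][2] = min over k of (A[1][0] + B[0][2] = -5 + -5 = -10, A[1][1] + B[1][2] = 1 + 8 = 9, A[1][2] + B[2][2] = 3 + 6 = 9) = -10 (attained at k = 0)
  C[2][0] = min over k of (A[2][0] + B[0][0] = 6 + 0 = 6, A[2][1] + B[1][0] = 4 + -3 = 1, A[2][2] + B[2][0] = 8 + 4 = 12) = 1 (attained at k = 1)
  C[2][1] = min over k of (A[2][0] + B[0][1] = 6 + 7 = 13, A[2][1] + B[1][1] = 4 + -4 = 0, A[2][2] + B[2][1] = 8 + 2 = 10) = 0 (attained at k = 1)
  C[2][2] = min over k of (A[2][0] + B[0][2] = 6 + -5 = 1, A[2][1] + B[1][2] = 4 + 8 = 12, A[2][2] + B[2][2] = 8 + 6 = 14) = 1 (attained at k = 0)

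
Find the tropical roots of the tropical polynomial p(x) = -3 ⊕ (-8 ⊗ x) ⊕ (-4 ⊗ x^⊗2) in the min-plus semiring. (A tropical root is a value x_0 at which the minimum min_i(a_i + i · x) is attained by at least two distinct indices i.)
Roots: {-4, 5}

Each tropical root is a break point of the lower envelope of the lines y = a_i + i · x (there are 3 lines, with slopes 0, 1, ..., 2). Only the lines that attain the minimum somewhere contribute to roots; other lines are dominated. Here the surviving (envelope) indices are i = 2, i = 1, i = 0.
Intersections between consecutive envelope lines give the roots: for adjacent envelope indices i < j the intersection is x = (a_i − a_j) / (j − i). Reading off the sorted break points: {-4, 5}.
Verification: at each break x_0, at least two indices attain the minimum of min_i(a_i + i · x_0).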